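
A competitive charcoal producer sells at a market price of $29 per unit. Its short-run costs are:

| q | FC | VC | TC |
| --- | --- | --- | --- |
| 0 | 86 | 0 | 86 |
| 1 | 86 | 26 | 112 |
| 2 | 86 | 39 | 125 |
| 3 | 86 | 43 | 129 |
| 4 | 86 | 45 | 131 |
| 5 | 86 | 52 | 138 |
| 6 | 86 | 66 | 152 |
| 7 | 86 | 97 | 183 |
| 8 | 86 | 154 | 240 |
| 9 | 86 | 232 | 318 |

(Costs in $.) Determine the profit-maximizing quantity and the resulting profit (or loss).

q = 6; profit = $22

Tabulate TR − TC: q=0: -86; q=1: -83; q=2: -67; q=3: -42; q=4: -15; q=5: 7; q=6: 22; q=7: 20; q=8: -8; q=9: -57.
Profit is maximized at q = 6. AVC there is 66/6 = $11 ≤ P, so producing beats shutting down (which would give -$86).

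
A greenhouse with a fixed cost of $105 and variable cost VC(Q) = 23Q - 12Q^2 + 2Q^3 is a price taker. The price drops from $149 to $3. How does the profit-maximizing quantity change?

MC = 23 - 24Q + 6Q^2; the shutdown threshold is min AVC = $5 (at Q = 3).
At P = $149 ≥ min AVC, set P = MC on the rising branch: Q = 7.
At P = $3 < min AVC = $5, price no longer covers variable cost at any output, so the firm shuts down: Q = 0.

Output falls from 7 to 0 (the firm shuts down)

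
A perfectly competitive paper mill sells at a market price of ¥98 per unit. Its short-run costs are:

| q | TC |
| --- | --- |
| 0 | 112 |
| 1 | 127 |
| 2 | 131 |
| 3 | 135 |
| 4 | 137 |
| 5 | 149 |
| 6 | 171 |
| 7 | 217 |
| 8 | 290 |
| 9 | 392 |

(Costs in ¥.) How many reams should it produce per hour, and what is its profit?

q = 8; profit = ¥494

Tabulate TR − TC: q=0: -112; q=1: -29; q=2: 65; q=3: 159; q=4: 255; q=5: 341; q=6: 417; q=7: 469; q=8: 494; q=9: 490.
Profit is maximized at q = 8. AVC there is 178/8 = ¥22.25 ≤ P, so producing beats shutting down (which would give -¥112).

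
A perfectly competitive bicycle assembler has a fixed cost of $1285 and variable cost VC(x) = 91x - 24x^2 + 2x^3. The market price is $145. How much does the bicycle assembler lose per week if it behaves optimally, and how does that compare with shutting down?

AVC = 91 - 24x + 2x^2 has its minimum $19 at x = 6; price $145 clears that bar, so the firm operates.
With MC = 91 - 48x + 6x^2, P = MC on the upward-sloping part at x* = 9.
TR = 145·9 = 1305. TC = 1285 + 333 = 1618. Profit = 1305 − 1618 = -$313.
Shutting down would mean losing the fixed cost of $1285, so operating at a loss of $313 is better by $972.

Profit = -$313 at x = 9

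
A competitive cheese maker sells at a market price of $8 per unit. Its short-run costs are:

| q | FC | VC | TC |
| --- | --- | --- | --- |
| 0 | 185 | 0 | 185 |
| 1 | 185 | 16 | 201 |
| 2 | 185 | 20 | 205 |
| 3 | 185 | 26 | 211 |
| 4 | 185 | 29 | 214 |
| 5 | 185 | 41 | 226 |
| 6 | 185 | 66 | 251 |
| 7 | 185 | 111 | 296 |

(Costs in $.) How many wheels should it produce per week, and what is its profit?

Compute π = P·q − TC at each output: q=0: -185; q=1: -193; q=2: -189; q=3: -187; q=4: -182; q=5: -186; q=6: -203; q=7: -240.
Profit is maximized at q = 4. AVC there is 29/4 = $7.25 ≤ P, so producing beats shutting down (which would give -$185).

q = 4; profit = -$182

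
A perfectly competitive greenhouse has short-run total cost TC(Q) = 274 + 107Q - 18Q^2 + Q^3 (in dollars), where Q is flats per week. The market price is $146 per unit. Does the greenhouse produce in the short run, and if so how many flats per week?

Produce at Q = 13

From TC, MC = TC'(Q) = 107 - 36Q + 3Q^2 and AVC = VC/Q = 107 - 18Q + Q^2.
The AVC parabola has its vertex at Q = 18/2 = 9, where AVC = 107 - 18·9 + 9^2 = $26.
P = $146 exceeds min AVC = $26, so the firm stays open.
P = MC gives -39 - 36Q + 3Q^2 = 0, with roots -1 and 13. Take the larger (rising MC): Q* = 13.
Check: AVC at Q = 13 is $42 ≤ P, so revenue covers variable cost.
Profit = P·Q − TC = 146·13 − 820 = $1078.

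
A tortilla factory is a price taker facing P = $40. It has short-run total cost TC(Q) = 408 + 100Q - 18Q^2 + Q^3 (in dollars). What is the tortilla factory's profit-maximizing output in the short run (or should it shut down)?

Variable cost is VC = 100Q - 18Q^2 + Q^3, so AVC = VC/Q = 100 - 18Q + Q^2 and MC = dTC/dQ = 100 - 36Q + 3Q^2.
AVC hits its minimum where MC = AVC, at Q = 9, giving min AVC = 100 - 18·9 + 9^2 = $19.
Since P = $40 ≥ min AVC = $19, price covers variable cost and the firm should produce.
Set P = MC: 40 = 100 - 36Q + 3Q^2 → 60 - 36Q + 3Q^2 = 0. The roots are Q = 2 and Q = 10; the profit-maximizing output is on the rising part of MC, so Q* = 10.
Check: AVC at Q = 10 is $20 ≤ P, so revenue covers variable cost.
Profit = P·Q − TC = 40·10 − 608 = -$208, a loss, but smaller than the $408 fixed cost the firm would lose by shutting down.

Produce at Q = 10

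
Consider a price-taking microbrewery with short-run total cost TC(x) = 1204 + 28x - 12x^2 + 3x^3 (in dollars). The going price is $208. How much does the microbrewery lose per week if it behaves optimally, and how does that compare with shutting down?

AVC = 28 - 12x + 3x^2 has its minimum $16 at x = 2; price $208 clears that bar, so the firm operates.
MC = 28 - 24x + 9x^2. Setting P = MC and taking the root on the rising branch gives x* = 6.
TR = 208·6 = 1248. TC = 1204 + 384 = 1588. Profit = 1248 − 1588 = -$340.
That loss of $340 beats the $1204 the firm would lose by shutting down; producing recovers $864 of fixed cost.

Profit = -$340 at x = 6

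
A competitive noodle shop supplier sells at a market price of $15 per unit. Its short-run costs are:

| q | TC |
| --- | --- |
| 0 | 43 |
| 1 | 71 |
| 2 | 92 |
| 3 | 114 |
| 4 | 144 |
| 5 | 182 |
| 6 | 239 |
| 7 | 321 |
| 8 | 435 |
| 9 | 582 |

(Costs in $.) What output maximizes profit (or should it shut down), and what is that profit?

q = 0 (shut down); profit = -$43

Profit at each row (π = 15q − TC): q=0: -43; q=1: -56; q=2: -62; q=3: -69; q=4: -84; q=5: -107; q=6: -149; q=7: -216; q=8: -315; q=9: -447.
Profit is highest at q = 0. Equivalently, the lowest AVC in the table is 71/3 ≈ $23.67 at q = 3, and P = $15 falls below it — price never covers variable cost, so the firm shuts down and loses only its fixed cost.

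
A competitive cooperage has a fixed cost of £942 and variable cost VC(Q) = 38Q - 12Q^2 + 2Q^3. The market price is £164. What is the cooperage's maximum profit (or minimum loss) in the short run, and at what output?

Profit = -£158 at Q = 7

AVC = 38 - 12Q + 2Q^2 has its minimum £20 at Q = 3; price £164 clears that bar, so the firm operates.
With MC = 38 - 24Q + 6Q^2, P = MC on the upward-sloping part at Q* = 7.
TR = 164·7 = 1148. TC = 942 + 364 = 1306. Profit = 1148 − 1306 = -£158.
By producing, the firm covers all variable cost plus £784 of fixed cost; shutting down would lose the full £942.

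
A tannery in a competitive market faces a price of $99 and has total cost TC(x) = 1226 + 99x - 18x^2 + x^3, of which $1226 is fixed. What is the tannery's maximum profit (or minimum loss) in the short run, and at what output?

Profit = -$362 at x = 12

AVC = 99 - 18x + x^2 has its minimum $18 at x = 9; price $99 clears that bar, so the firm operates.
MC = 99 - 36x + 3x^2. Setting P = MC and taking the root on the rising branch gives x* = 12.
TR = 99·12 = 1188. TC = 1226 + 324 = 1550. Profit = 1188 − 1550 = -$362.
By producing, the firm covers all variable cost plus $864 of fixed cost; shutting down would lose the full $1226.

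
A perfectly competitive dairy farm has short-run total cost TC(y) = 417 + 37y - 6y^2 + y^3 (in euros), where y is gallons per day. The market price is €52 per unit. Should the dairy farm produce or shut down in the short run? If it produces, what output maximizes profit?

From TC, MC = TC'(y) = 37 - 12y + 3y^2 and AVC = VC/y = 37 - 6y + y^2.
AVC hits its minimum where MC = AVC, at y = 3, giving min AVC = 37 - 6·3 + 3^2 = €28.
Because €52 ≥ €28, revenue can cover variable cost; the firm operates.
P = MC gives -15 - 12y + 3y^2 = 0, with roots -1 and 5. Take the larger (rising MC): y* = 5.
Check: AVC at y = 5 is €32 ≤ P, so revenue covers variable cost.
Profit = P·y − TC = 52·5 − 577 = -€317, a loss, but smaller than the €417 fixed cost the firm would lose by shutting down.

Produce at y = 5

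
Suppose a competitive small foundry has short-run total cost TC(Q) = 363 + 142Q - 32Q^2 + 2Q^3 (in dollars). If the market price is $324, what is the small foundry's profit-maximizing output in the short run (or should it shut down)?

Variable cost is VC = 142Q - 32Q^2 + 2Q^3, so AVC = VC/Q = 142 - 32Q + 2Q^2 and MC = dTC/dQ = 142 - 64Q + 6Q^2.
AVC hits its minimum where MC = AVC, at Q = 8, giving min AVC = 142 - 32·8 + 2·8^2 = $14.
P = $324 exceeds min AVC = $14, so the firm stays open.
Set P = MC: 324 = 142 - 64Q + 6Q^2 → -182 - 64Q + 6Q^2 = 0. The roots are Q = -7/3 and Q = 13; the profit-maximizing output is on the rising part of MC, so Q* = 13.
Check: AVC at Q = 13 is $64 ≤ P, so revenue covers variable cost.
Profit = P·Q − TC = 324·13 − 1195 = $3017.

Produce at Q = 13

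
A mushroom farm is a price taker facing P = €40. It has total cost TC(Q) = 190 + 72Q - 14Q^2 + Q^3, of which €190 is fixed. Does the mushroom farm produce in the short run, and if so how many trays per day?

Produce at Q = 8

From TC, MC = TC'(Q) = 72 - 28Q + 3Q^2 and AVC = VC/Q = 72 - 14Q + Q^2.
The AVC parabola has its vertex at Q = 14/2 = 7, where AVC = 72 - 14·7 + 7^2 = €23.
Because €40 ≥ €23, revenue can cover variable cost; the firm operates.
Solving P = MC: 32 - 28Q + 3Q^2 = 0 ⇒ Q = 4/3 or 8. On the upward-sloping branch, Q* = 8.
Check: AVC at Q = 8 is €24 ≤ P, so revenue covers variable cost.
Profit = P·Q − TC = 40·8 − 382 = -€62, a loss, but smaller than the €190 fixed cost the firm would lose by shutting down.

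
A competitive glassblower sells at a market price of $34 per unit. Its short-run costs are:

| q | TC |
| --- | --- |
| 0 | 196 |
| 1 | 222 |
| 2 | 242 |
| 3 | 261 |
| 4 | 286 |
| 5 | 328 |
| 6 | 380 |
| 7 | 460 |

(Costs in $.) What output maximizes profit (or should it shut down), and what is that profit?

q = 4; profit = -$150

Profit at each row (π = 34q − TC): q=0: -196; q=1: -188; q=2: -174; q=3: -159; q=4: -150; q=5: -158; q=6: -176; q=7: -222.
Profit is maximized at q = 4. AVC there is 90/4 = $22.50 ≤ P, so producing beats shutting down (which would give -$196).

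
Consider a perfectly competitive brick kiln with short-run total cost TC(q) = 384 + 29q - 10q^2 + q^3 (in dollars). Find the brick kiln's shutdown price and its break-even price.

Shutdown price = $4; break-even price = $61

Shutdown price = min AVC. AVC = 29 - 10q + q^2, with vertex at q = 5 and minimum $4.
ATC = 384/q + 29 - 10q + q^2. Setting dATC/dq = −384/q^2 − 10 + 2q = 0 gives q = 8 (since 2·8^3 − 10·8^2 = 384).
min ATC = 384/8 + 29 − 10·8 + 8^2 = $61. That is the break-even price.
For $4 ≤ P < $61 the firm produces at a loss; below $4 it shuts down.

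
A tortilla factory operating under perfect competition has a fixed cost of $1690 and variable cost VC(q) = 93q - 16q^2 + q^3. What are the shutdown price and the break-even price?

Shutdown price = min AVC. AVC = 93 - 16q + q^2, with vertex at q = 8 and minimum $29.
ATC = 1690/q + 93 - 16q + q^2. Setting dATC/dq = −1690/q^2 − 16 + 2q = 0 gives q = 13 (since 2·13^3 − 16·13^2 = 1690).
min ATC = 1690/13 + 93 − 16·13 + 13^2 = $184. That is the break-even price.
For $29 ≤ P < $184 the firm produces at a loss; below $29 it shuts down.

Shutdown price = $29; break-even price = $184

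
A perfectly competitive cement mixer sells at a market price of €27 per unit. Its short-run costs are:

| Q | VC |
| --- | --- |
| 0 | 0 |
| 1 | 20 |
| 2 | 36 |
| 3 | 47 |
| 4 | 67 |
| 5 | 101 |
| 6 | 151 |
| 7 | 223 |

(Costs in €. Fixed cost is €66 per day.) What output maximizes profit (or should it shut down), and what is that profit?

Q = 4; profit = -€25

Profit at each row (π = 27Q − TC): Q=0: -66; Q=1: -59; Q=2: -48; Q=3: -32; Q=4: -25; Q=5: -32; Q=6: -55; Q=7: -100.
Profit is maximized at Q = 4. AVC there is 67/4 = €16.75 ≤ P, so producing beats shutting down (which would give -€66).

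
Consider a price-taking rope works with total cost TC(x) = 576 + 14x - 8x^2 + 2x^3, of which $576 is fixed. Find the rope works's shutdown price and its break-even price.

AVC = 14 - 8x + 2x^2; minimized at x = 2, giving min AVC = $6. That is the shutdown price.
ATC = 576/x + 14 - 8x + 2x^2. Setting dATC/dx = −576/x^2 − 8 + 4x = 0 gives x = 6 (since 4·6^3 − 8·6^2 = 576).
min ATC = 576/6 + 14 − 8·6 + 2·6^2 = $134. That is the break-even price.
Between these two prices the firm operates at a loss; above $134 it earns a profit.

Shutdown price = $6; break-even price = $134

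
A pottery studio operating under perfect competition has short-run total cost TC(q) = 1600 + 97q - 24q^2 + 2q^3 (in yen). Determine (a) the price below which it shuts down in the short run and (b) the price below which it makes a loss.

Shutdown price = ¥25; break-even price = ¥217

AVC = 97 - 24q + 2q^2; minimized at q = 6, giving min AVC = ¥25. That is the shutdown price.
ATC = 1600/q + 97 - 24q + 2q^2. Setting dATC/dq = −1600/q^2 − 24 + 4q = 0 gives q = 10 (since 4·10^3 − 24·10^2 = 1600).
min ATC = 1600/10 + 97 − 24·10 + 2·10^2 = ¥217. That is the break-even price.
For ¥25 ≤ P < ¥217 the firm produces at a loss; below ¥25 it shuts down.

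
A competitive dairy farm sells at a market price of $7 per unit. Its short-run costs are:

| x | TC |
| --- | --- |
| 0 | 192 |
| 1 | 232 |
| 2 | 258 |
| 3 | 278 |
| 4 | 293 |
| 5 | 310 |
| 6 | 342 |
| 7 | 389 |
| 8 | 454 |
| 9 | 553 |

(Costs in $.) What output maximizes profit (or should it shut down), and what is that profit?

x = 0 (shut down); profit = -$192

Tabulate TR − TC: x=0: -192; x=1: -225; x=2: -244; x=3: -257; x=4: -265; x=5: -275; x=6: -300; x=7: -340; x=8: -398; x=9: -490.
Profit is highest at x = 0. Equivalently, the lowest AVC in the table is 118/5 ≈ $23.60 at x = 5, and P = $7 falls below it — price never covers variable cost, so the firm shuts down and loses only its fixed cost.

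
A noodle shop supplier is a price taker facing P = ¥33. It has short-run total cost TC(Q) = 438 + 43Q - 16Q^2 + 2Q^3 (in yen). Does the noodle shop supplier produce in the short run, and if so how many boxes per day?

Produce at Q = 5

From TC, MC = TC'(Q) = 43 - 32Q + 6Q^2 and AVC = VC/Q = 43 - 16Q + 2Q^2.
AVC is minimized where dAVC/dQ = -16 + 4Q = 0, at Q = 4; min AVC = 43 - 16·4 + 2·4^2 = ¥11.
Since P = ¥33 ≥ min AVC = ¥11, price covers variable cost and the firm should produce.
P = MC gives 10 - 32Q + 6Q^2 = 0, with roots 1/3 and 5. Take the larger (rising MC): Q* = 5.
Check: AVC at Q = 5 is ¥13 ≤ P, so revenue covers variable cost.
Profit = P·Q − TC = 33·5 − 503 = -¥338, a loss, but smaller than the ¥438 fixed cost the firm would lose by shutting down.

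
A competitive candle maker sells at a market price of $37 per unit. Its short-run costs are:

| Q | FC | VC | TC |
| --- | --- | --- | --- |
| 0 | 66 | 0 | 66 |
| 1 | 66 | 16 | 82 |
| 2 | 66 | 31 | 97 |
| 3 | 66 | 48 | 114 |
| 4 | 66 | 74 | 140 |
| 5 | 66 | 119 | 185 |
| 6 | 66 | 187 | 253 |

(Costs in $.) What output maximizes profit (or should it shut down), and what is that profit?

Compute π = P·Q − TC at each output: Q=0: -66; Q=1: -45; Q=2: -23; Q=3: -3; Q=4: 8; Q=5: 0; Q=6: -31.
Profit is maximized at Q = 4. AVC there is 74/4 = $18.50 ≤ P, so producing beats shutting down (which would give -$66).

Q = 4; profit = $8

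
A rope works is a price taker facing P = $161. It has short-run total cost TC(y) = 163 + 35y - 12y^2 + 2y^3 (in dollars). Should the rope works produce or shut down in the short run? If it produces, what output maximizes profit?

Produce at y = 7

Strip out fixed cost: VC = 35y - 12y^2 + 2y^3. Then AVC = 35 - 12y + 2y^2 and MC = 35 - 24y + 6y^2.
The AVC parabola has its vertex at y = 12/4 = 3, where AVC = 35 - 12·3 + 2·3^2 = $17.
Since P = $161 ≥ min AVC = $17, price covers variable cost and the firm should produce.
Set P = MC: 161 = 35 - 24y + 6y^2 → -126 - 24y + 6y^2 = 0. The roots are y = -3 and y = 7; the profit-maximizing output is on the rising part of MC, so y* = 7.
Check: AVC at y = 7 is $49 ≤ P, so revenue covers variable cost.
Profit = P·y − TC = 161·7 − 506 = $621.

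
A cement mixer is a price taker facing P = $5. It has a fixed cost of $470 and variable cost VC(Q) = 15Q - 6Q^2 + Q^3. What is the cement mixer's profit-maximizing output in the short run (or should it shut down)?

From TC, MC = TC'(Q) = 15 - 12Q + 3Q^2 and AVC = VC/Q = 15 - 6Q + Q^2.
AVC hits its minimum where MC = AVC, at Q = 3, giving min AVC = 15 - 6·3 + 3^2 = $6.
P = $5 lies below min AVC = $6; no output level covers variable cost.
Shutting down limits the loss to fixed cost, $470.

Shut down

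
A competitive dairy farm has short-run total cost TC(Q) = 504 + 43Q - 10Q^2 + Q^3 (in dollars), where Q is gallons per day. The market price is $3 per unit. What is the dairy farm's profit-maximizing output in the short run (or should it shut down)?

Strip out fixed cost: VC = 43Q - 10Q^2 + Q^3. Then AVC = 43 - 10Q + Q^2 and MC = 43 - 20Q + 3Q^2.
AVC is minimized where dAVC/dQ = -10 + 2Q = 0, at Q = 5; min AVC = 43 - 10·5 + 5^2 = $18.
Since P = $3 < min AVC = $18, price fails to cover variable cost at any output.
Shutting down limits the loss to fixed cost, $504.

Shut down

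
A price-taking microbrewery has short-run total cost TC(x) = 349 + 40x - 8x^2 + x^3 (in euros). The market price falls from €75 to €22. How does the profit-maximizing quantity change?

AVC = 40 - 8x + x^2, minimized at x = 4 where min AVC = €24. MC = 40 - 16x + 3x^2.
At P = €75 ≥ min AVC, set P = MC on the rising branch: x = 7.
At P = €22 < min AVC = €24, price no longer covers variable cost at any output, so the firm shuts down: x = 0.

Output falls from 7 to 0 (the firm shuts down)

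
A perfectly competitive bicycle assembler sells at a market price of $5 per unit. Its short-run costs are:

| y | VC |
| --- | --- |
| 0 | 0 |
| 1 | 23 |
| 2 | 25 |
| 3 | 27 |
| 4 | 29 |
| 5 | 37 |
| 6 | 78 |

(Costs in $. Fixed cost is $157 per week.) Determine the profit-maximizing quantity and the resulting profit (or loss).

Profit at each row (π = 5y − TC): y=0: -157; y=1: -175; y=2: -172; y=3: -169; y=4: -166; y=5: -169; y=6: -205.
Profit is highest at y = 0. Equivalently, the lowest AVC in the table is 29/4 ≈ $7.25 at y = 4, and P = $5 falls below it — price never covers variable cost, so the firm shuts down and loses only its fixed cost.

y = 0 (shut down); profit = -$157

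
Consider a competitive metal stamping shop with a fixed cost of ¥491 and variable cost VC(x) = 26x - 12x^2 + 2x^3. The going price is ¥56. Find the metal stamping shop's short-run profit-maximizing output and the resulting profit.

AVC = 26 - 12x + 2x^2; min AVC = ¥8 at x = 3. Since P = ¥56 ≥ min AVC, the firm produces.
With MC = 26 - 24x + 6x^2, P = MC on the upward-sloping part at x* = 5.
TR = 56·5 = 280. TC = 491 + 80 = 571. Profit = 280 − 571 = -¥291.
By producing, the firm covers all variable cost plus ¥200 of fixed cost; shutting down would lose the full ¥491.

Profit = -¥291 at x = 5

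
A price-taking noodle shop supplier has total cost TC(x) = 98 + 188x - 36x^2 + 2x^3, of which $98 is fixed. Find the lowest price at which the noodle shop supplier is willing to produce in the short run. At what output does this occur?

$26 per unit, at x = 9

The shutdown price is the minimum of AVC. VC = 188x - 36x^2 + 2x^3, so AVC = 188 - 36x + 2x^2.
At the minimum of AVC, MC = AVC. MC = 188 - 72x + 6x^2; setting MC = AVC gives 4x^2 - 36x = 0, so x = 9. min AVC = 26.
For P < $26 the firm produces nothing.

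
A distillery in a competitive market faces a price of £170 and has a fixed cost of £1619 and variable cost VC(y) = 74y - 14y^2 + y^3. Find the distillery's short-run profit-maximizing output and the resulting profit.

Profit = -£179 at y = 12

AVC = 74 - 14y + y^2; min AVC = £25 at y = 7. Since P = £170 ≥ min AVC, the firm produces.
MC = 74 - 28y + 3y^2. Setting P = MC and taking the root on the rising branch gives y* = 12.
TR = 170·12 = 2040. TC = 1619 + 600 = 2219. Profit = 2040 − 2219 = -£179.
By producing, the firm covers all variable cost plus £1440 of fixed cost; shutting down would lose the full £1619.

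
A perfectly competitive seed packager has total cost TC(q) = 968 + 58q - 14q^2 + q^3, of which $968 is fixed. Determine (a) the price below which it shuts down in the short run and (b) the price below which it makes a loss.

Shutdown price = $9; break-even price = $113

AVC = 58 - 14q + q^2; minimized at q = 7, giving min AVC = $9. That is the shutdown price.
ATC = 968/q + 58 - 14q + q^2. Setting dATC/dq = −968/q^2 − 14 + 2q = 0 gives q = 11 (since 2·11^3 − 14·11^2 = 968).
min ATC = 968/11 + 58 − 14·11 + 11^2 = $113. That is the break-even price.
Between these two prices the firm operates at a loss; above $113 it earns a profit.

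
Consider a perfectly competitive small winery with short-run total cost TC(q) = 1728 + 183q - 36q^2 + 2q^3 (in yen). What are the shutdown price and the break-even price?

Shutdown price = min AVC. AVC = 183 - 36q + 2q^2, with vertex at q = 9 and minimum ¥21.
ATC = 1728/q + 183 - 36q + 2q^2. Setting dATC/dq = −1728/q^2 − 36 + 4q = 0 gives q = 12 (since 4·12^3 − 36·12^2 = 1728).
min ATC = 1728/12 + 183 − 36·12 + 2·12^2 = ¥183. That is the break-even price.
Between these two prices the firm operates at a loss; above ¥183 it earns a profit.

Shutdown price = ¥21; break-even price = ¥183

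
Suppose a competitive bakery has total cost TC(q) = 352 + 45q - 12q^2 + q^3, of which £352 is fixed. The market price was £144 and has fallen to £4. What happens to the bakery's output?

Output falls from 11 to 0 (the firm shuts down)

AVC = 45 - 12q + q^2, minimized at q = 6 where min AVC = £9. MC = 45 - 24q + 3q^2.
With P = £144 above the shutdown price, P = MC gives q = 11.
At P = £4 < min AVC = £9, price no longer covers variable cost at any output, so the firm shuts down: q = 0.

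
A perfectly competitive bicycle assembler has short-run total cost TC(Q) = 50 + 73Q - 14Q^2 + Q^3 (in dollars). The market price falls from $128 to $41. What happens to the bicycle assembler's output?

AVC = 73 - 14Q + Q^2, minimized at Q = 7 where min AVC = $24. MC = 73 - 28Q + 3Q^2.
With P = $128 above the shutdown price, P = MC gives Q = 11.
At P = $41 ≥ min AVC, set P = MC: Q = 8. The firm stays open but cuts output.

Output falls from 11 to 8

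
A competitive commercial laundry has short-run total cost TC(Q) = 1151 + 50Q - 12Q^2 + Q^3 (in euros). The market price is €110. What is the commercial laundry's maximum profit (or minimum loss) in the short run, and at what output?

Profit = -€351 at Q = 10

AVC = 50 - 12Q + Q^2 has its minimum €14 at Q = 6; price €110 clears that bar, so the firm operates.
MC = 50 - 24Q + 3Q^2. Setting P = MC and taking the root on the rising branch gives Q* = 10.
TR = 110·10 = 1100. TC = 1151 + 300 = 1451. Profit = 1100 − 1451 = -€351.
Shutting down would mean losing the fixed cost of €1151, so operating at a loss of €351 is better by €800.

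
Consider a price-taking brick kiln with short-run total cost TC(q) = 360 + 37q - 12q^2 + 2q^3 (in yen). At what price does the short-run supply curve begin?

¥19 per unit

Short-run supply begins at min AVC. From VC = 37q - 12q^2 + 2q^3, AVC = 37 - 12q + 2q^2.
At the minimum of AVC, MC = AVC. MC = 37 - 24q + 6q^2; setting MC = AVC gives 4q^2 - 12q = 0, so q = 3. min AVC = 19.
The firm shuts down for any P below ¥19.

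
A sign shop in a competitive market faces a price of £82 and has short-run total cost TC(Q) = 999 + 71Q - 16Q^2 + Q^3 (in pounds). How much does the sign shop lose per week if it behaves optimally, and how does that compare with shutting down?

Profit = -£273 at Q = 11

AVC = 71 - 16Q + Q^2; min AVC = £7 at Q = 8. Since P = £82 ≥ min AVC, the firm produces.
MC = 71 - 32Q + 3Q^2. Setting P = MC and taking the root on the rising branch gives Q* = 11.
TR = 82·11 = 902. TC = 999 + 176 = 1175. Profit = 902 − 1175 = -£273.
Shutting down would mean losing the fixed cost of £999, so operating at a loss of £273 is better by £726.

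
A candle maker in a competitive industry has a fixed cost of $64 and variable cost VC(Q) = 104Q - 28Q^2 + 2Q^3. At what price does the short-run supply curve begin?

$6 per unit

The shutdown price is the minimum of AVC. VC = 104Q - 28Q^2 + 2Q^3, so AVC = 104 - 28Q + 2Q^2.
dAVC/dQ = -28 + 4Q = 0 gives Q = 7. min AVC = 104 - 28·7 + 2·7^2 = 6.
For P < $6 the firm produces nothing.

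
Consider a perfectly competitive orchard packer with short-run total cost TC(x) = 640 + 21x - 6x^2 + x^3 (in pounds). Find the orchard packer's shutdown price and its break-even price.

Shutdown price = £12; break-even price = £117

Shutdown price = min AVC. AVC = 21 - 6x + x^2, with vertex at x = 3 and minimum £12.
ATC = 640/x + 21 - 6x + x^2. Setting dATC/dx = −640/x^2 − 6 + 2x = 0 gives x = 8 (since 2·8^3 − 6·8^2 = 640).
min ATC = 640/8 + 21 − 6·8 + 8^2 = £117. That is the break-even price.
Between these two prices the firm operates at a loss; above £117 it earns a profit.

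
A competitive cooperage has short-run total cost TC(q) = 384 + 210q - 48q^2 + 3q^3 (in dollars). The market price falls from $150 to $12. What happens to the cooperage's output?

Output falls from 10 to 0 (the firm shuts down)

AVC = 210 - 48q + 3q^2, minimized at q = 8 where min AVC = $18. MC = 210 - 96q + 9q^2.
With P = $150 above the shutdown price, P = MC gives q = 10.
At P = $12 < min AVC = $18, price no longer covers variable cost at any output, so the firm shuts down: q = 0.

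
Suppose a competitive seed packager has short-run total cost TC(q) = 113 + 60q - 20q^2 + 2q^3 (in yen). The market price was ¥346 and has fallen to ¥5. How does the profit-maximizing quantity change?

Output falls from 11 to 0 (the firm shuts down)

AVC = 60 - 20q + 2q^2, minimized at q = 5 where min AVC = ¥10. MC = 60 - 40q + 6q^2.
With P = ¥346 above the shutdown price, P = MC gives q = 11.
At P = ¥5 < min AVC = ¥10, price no longer covers variable cost at any output, so the firm shuts down: q = 0.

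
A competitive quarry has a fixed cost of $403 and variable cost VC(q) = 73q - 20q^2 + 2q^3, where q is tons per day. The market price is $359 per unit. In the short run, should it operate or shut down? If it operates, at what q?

Strip out fixed cost: VC = 73q - 20q^2 + 2q^3. Then AVC = 73 - 20q + 2q^2 and MC = 73 - 40q + 6q^2.
The AVC parabola has its vertex at q = 20/4 = 5, where AVC = 73 - 20·5 + 2·5^2 = $23.
P = $359 exceeds min AVC = $23, so the firm stays open.
Set P = MC: 359 = 73 - 40q + 6q^2 → -286 - 40q + 6q^2 = 0. The roots are q = -13/3 and q = 11; the profit-maximizing output is on the rising part of MC, so q* = 11.
Check: AVC at q = 11 is $95 ≤ P, so revenue covers variable cost.
Profit = P·q − TC = 359·11 − 1448 = $2501.

Produce at q = 11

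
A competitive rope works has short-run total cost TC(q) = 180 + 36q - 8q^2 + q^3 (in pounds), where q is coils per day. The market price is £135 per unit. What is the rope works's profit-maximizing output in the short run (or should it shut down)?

Strip out fixed cost: VC = 36q - 8q^2 + q^3. Then AVC = 36 - 8q + q^2 and MC = 36 - 16q + 3q^2.
The AVC parabola has its vertex at q = 8/2 = 4, where AVC = 36 - 8·4 + 4^2 = £20.
Because £135 ≥ £20, revenue can cover variable cost; the firm operates.
Set P = MC: 135 = 36 - 16q + 3q^2 → -99 - 16q + 3q^2 = 0. The roots are q = -11/3 and q = 9; the profit-maximizing output is on the rising part of MC, so q* = 9.
Check: AVC at q = 9 is £45 ≤ P, so revenue covers variable cost.
Profit = P·q − TC = 135·9 − 585 = £630.

Produce at q = 9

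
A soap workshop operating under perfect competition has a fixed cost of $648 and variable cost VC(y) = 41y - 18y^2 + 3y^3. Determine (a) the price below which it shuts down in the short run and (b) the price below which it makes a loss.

AVC = 41 - 18y + 3y^2; minimized at y = 3, giving min AVC = $14. That is the shutdown price.
ATC = 648/y + 41 - 18y + 3y^2. Setting dATC/dy = −648/y^2 − 18 + 6y = 0 gives y = 6 (since 6·6^3 − 18·6^2 = 648).
min ATC = 648/6 + 41 − 18·6 + 3·6^2 = $149. That is the break-even price.
For $14 ≤ P < $149 the firm produces at a loss; below $14 it shuts down.

Shutdown price = $14; break-even price = $149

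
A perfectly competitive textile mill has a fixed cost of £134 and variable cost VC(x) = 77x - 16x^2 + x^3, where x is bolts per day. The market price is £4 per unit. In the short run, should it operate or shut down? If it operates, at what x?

Shut down

Strip out fixed cost: VC = 77x - 16x^2 + x^3. Then AVC = 77 - 16x + x^2 and MC = 77 - 32x + 3x^2.
AVC hits its minimum where MC = AVC, at x = 8, giving min AVC = 77 - 16·8 + 8^2 = £13.
P = £4 lies below min AVC = £13; no output level covers variable cost.
Best response: produce nothing and absorb the £134 fixed cost.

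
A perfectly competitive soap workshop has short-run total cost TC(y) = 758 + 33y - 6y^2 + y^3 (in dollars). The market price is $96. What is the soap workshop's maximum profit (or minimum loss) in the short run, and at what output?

AVC = 33 - 6y + y^2; min AVC = $24 at y = 3. Since P = $96 ≥ min AVC, the firm produces.
With MC = 33 - 12y + 3y^2, P = MC on the upward-sloping part at y* = 7.
TR = 96·7 = 672. TC = 758 + 280 = 1038. Profit = 672 − 1038 = -$366.
Shutting down would mean losing the fixed cost of $758, so operating at a loss of $366 is better by $392.

Profit = -$366 at y = 7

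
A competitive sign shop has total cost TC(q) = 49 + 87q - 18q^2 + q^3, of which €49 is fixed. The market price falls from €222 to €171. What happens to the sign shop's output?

Output falls from 15 to 14

MC = 87 - 36q + 3q^2; the shutdown threshold is min AVC = €6 (at q = 9).
At P = €222 ≥ min AVC, set P = MC on the rising branch: q = 15.
At P = €171 ≥ min AVC, set P = MC: q = 14. The firm stays open but cuts output.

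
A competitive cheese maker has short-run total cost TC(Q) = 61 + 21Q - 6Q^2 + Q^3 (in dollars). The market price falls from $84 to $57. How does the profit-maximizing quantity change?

Output falls from 7 to 6

AVC = 21 - 6Q + Q^2, minimized at Q = 3 where min AVC = $12. MC = 21 - 12Q + 3Q^2.
At P = $84 ≥ min AVC, set P = MC on the rising branch: Q = 7.
At P = $57 ≥ min AVC, set P = MC: Q = 6. The firm stays open but cuts output.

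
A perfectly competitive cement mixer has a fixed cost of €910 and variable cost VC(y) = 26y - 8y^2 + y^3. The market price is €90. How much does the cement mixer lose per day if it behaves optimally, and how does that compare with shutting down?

Profit = -€398 at y = 8

AVC = 26 - 8y + y^2; min AVC = €10 at y = 4. Since P = €90 ≥ min AVC, the firm produces.
With MC = 26 - 16y + 3y^2, P = MC on the upward-sloping part at y* = 8.
TR = 90·8 = 720. TC = 910 + 208 = 1118. Profit = 720 − 1118 = -€398.
Shutting down would mean losing the fixed cost of €910, so operating at a loss of €398 is better by €512.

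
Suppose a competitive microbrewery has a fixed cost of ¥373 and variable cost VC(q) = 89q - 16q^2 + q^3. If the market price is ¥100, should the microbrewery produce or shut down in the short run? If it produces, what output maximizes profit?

Strip out fixed cost: VC = 89q - 16q^2 + q^3. Then AVC = 89 - 16q + q^2 and MC = 89 - 32q + 3q^2.
The AVC parabola has its vertex at q = 16/2 = 8, where AVC = 89 - 16·8 + 8^2 = ¥25.
P = ¥100 exceeds min AVC = ¥25, so the firm stays open.
P = MC gives -11 - 32q + 3q^2 = 0, with roots -1/3 and 11. Take the larger (rising MC): q* = 11.
Check: AVC at q = 11 is ¥34 ≤ P, so revenue covers variable cost.
Profit = P·q − TC = 100·11 − 747 = ¥353.

Produce at q = 11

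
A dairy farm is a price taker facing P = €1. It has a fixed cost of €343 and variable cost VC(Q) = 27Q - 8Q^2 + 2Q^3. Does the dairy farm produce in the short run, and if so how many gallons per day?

Shut down

Variable cost is VC = 27Q - 8Q^2 + 2Q^3, so AVC = VC/Q = 27 - 8Q + 2Q^2 and MC = dTC/dQ = 27 - 16Q + 6Q^2.
The AVC parabola has its vertex at Q = 8/4 = 2, where AVC = 27 - 8·2 + 2·2^2 = €19.
P = €1 lies below min AVC = €19; no output level covers variable cost.
Best response: produce nothing and absorb the €343 fixed cost.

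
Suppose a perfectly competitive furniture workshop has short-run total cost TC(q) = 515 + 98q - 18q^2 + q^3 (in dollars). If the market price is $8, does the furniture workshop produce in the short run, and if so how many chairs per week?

Shut down

From TC, MC = TC'(q) = 98 - 36q + 3q^2 and AVC = VC/q = 98 - 18q + q^2.
AVC hits its minimum where MC = AVC, at q = 9, giving min AVC = 98 - 18·9 + 9^2 = $17.
With P < min AVC ($8 < $17), every unit sold adds to the loss.
Best response: produce nothing and absorb the $515 fixed cost.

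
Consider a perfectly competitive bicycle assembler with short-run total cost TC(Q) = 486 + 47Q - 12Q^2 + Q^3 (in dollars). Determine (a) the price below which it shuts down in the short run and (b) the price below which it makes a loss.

AVC = 47 - 12Q + Q^2; minimized at Q = 6, giving min AVC = $11. That is the shutdown price.
ATC = 486/Q + 47 - 12Q + Q^2. Setting dATC/dQ = −486/Q^2 − 12 + 2Q = 0 gives Q = 9 (since 2·9^3 − 12·9^2 = 486).
min ATC = 486/9 + 47 − 12·9 + 9^2 = $74. That is the break-even price.
Between these two prices the firm operates at a loss; above $74 it earns a profit.

Shutdown price = $11; break-even price = $74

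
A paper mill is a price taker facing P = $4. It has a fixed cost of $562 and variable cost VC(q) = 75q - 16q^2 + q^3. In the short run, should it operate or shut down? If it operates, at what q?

From TC, MC = TC'(q) = 75 - 32q + 3q^2 and AVC = VC/q = 75 - 16q + q^2.
AVC hits its minimum where MC = AVC, at q = 8, giving min AVC = 75 - 16·8 + 8^2 = $11.
P = $4 lies below min AVC = $11; no output level covers variable cost.
The firm minimizes its loss by shutting down and losing only its fixed cost of $562.

Shut down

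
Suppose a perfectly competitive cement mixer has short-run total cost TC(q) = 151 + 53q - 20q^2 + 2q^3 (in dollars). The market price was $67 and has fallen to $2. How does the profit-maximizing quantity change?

MC = 53 - 40q + 6q^2; the shutdown threshold is min AVC = $3 (at q = 5).
With P = $67 above the shutdown price, P = MC gives q = 7.
At P = $2 < min AVC = $3, price no longer covers variable cost at any output, so the firm shuts down: q = 0.

Output falls from 7 to 0 (the firm shuts down)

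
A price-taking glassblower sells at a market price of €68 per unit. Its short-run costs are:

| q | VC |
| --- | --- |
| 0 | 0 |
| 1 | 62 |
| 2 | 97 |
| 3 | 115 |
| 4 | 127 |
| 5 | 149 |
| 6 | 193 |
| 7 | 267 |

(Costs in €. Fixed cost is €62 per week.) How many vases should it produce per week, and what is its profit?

q = 6; profit = €153

Tabulate TR − TC: q=0: -62; q=1: -56; q=2: -23; q=3: 27; q=4: 83; q=5: 129; q=6: 153; q=7: 147.
Profit is maximized at q = 6. AVC there is 193/6 = €32.17 ≤ P, so producing beats shutting down (which would give -€62).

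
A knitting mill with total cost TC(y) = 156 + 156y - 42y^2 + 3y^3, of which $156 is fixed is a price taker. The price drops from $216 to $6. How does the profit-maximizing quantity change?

Output falls from 10 to 0 (the firm shuts down)

MC = 156 - 84y + 9y^2; the shutdown threshold is min AVC = $9 (at y = 7).
At P = $216 ≥ min AVC, set P = MC on the rising branch: y = 10.
At P = $6 < min AVC = $9, price no longer covers variable cost at any output, so the firm shuts down: y = 0.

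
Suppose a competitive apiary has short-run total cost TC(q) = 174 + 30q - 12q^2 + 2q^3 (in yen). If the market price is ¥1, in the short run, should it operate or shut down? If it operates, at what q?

Shut down

From TC, MC = TC'(q) = 30 - 24q + 6q^2 and AVC = VC/q = 30 - 12q + 2q^2.
The AVC parabola has its vertex at q = 12/4 = 3, where AVC = 30 - 12·3 + 2·3^2 = ¥12.
With P < min AVC (¥1 < ¥12), every unit sold adds to the loss.
Shutting down limits the loss to fixed cost, ¥174.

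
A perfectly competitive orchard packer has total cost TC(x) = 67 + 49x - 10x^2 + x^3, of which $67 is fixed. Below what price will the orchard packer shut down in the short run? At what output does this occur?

The firm shuts down when price falls below the minimum of average variable cost. AVC = VC/x = 49 - 10x + x^2.
At the minimum of AVC, MC = AVC. MC = 49 - 20x + 3x^2; setting MC = AVC gives 2x^2 - 10x = 0, so x = 5. min AVC = 24.
So the shutdown price is $24.

$24 per unit, at x = 5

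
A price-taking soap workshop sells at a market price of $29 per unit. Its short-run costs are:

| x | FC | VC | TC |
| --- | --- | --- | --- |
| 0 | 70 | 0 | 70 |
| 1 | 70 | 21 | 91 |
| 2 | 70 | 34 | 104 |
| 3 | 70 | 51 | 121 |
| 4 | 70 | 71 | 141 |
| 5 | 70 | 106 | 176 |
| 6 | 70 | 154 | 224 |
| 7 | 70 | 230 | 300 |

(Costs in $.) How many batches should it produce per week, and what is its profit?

Tabulate TR − TC: x=0: -70; x=1: -62; x=2: -46; x=3: -34; x=4: -25; x=5: -31; x=6: -50; x=7: -97.
Profit is maximized at x = 4. AVC there is 71/4 = $17.75 ≤ P, so producing beats shutting down (which would give -$70).

x = 4; profit = -$25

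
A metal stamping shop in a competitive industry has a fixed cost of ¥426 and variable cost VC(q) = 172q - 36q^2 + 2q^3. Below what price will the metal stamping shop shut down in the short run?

¥10 per unit

The shutdown price is the minimum of AVC. VC = 172q - 36q^2 + 2q^3, so AVC = 172 - 36q + 2q^2.
dAVC/dq = -36 + 4q = 0 gives q = 9. min AVC = 172 - 36·9 + 2·9^2 = 10.
So the shutdown price is ¥10.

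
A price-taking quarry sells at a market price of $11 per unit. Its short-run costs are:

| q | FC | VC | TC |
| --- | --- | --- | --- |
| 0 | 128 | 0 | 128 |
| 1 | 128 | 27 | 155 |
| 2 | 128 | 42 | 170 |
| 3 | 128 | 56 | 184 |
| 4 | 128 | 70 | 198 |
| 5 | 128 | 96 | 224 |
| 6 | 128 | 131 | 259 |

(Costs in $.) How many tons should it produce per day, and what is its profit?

Compute π = P·q − TC at each output: q=0: -128; q=1: -144; q=2: -148; q=3: -151; q=4: -154; q=5: -169; q=6: -193.
Profit is highest at q = 0. Equivalently, the lowest AVC in the table is 70/4 ≈ $17.50 at q = 4, and P = $11 falls below it — price never covers variable cost, so the firm shuts down and loses only its fixed cost.

q = 0 (shut down); profit = -$128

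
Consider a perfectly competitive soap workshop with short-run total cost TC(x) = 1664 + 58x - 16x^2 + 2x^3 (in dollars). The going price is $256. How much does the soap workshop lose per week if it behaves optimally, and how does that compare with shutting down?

AVC = 58 - 16x + 2x^2 has its minimum $26 at x = 4; price $256 clears that bar, so the firm operates.
MC = 58 - 32x + 6x^2. Setting P = MC and taking the root on the rising branch gives x* = 9.
TR = 256·9 = 2304. TC = 1664 + 684 = 2348. Profit = 2304 − 2348 = -$44.
By producing, the firm covers all variable cost plus $1620 of fixed cost; shutting down would lose the full $1664.

Profit = -$44 at x = 9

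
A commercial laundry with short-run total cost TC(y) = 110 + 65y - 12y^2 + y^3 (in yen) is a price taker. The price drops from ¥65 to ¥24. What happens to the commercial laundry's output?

AVC = 65 - 12y + y^2, minimized at y = 6 where min AVC = ¥29. MC = 65 - 24y + 3y^2.
With P = ¥65 above the shutdown price, P = MC gives y = 8.
At P = ¥24 < min AVC = ¥29, price no longer covers variable cost at any output, so the firm shuts down: y = 0.

Output falls from 8 to 0 (the firm shuts down)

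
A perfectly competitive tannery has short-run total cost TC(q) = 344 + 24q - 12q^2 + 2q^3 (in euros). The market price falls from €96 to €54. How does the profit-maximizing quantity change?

Output falls from 6 to 5

MC = 24 - 24q + 6q^2; the shutdown threshold is min AVC = €6 (at q = 3).
At P = €96 ≥ min AVC, set P = MC on the rising branch: q = 6.
At P = €54 ≥ min AVC, set P = MC: q = 5. The firm stays open but cuts output.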